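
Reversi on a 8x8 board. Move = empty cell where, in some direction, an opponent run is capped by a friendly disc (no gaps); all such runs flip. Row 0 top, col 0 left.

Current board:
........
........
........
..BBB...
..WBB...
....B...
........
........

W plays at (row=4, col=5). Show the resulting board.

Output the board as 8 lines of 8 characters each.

Answer: ........
........
........
..BBB...
..WWWW..
....B...
........
........

Derivation:
Place W at (4,5); scan 8 dirs for brackets.
Dir NW: opp run (3,4), next='.' -> no flip
Dir N: first cell '.' (not opp) -> no flip
Dir NE: first cell '.' (not opp) -> no flip
Dir W: opp run (4,4) (4,3) capped by W -> flip
Dir E: first cell '.' (not opp) -> no flip
Dir SW: opp run (5,4), next='.' -> no flip
Dir S: first cell '.' (not opp) -> no flip
Dir SE: first cell '.' (not opp) -> no flip
All flips: (4,3) (4,4)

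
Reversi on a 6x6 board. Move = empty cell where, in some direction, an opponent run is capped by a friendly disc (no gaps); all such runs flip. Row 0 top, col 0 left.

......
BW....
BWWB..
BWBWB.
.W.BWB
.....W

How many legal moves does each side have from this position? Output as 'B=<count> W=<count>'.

Answer: B=6 W=7

Derivation:
-- B to move --
(0,0): no bracket -> illegal
(0,1): no bracket -> illegal
(0,2): flips 1 -> legal
(1,2): flips 3 -> legal
(1,3): no bracket -> illegal
(2,4): no bracket -> illegal
(3,5): no bracket -> illegal
(4,0): no bracket -> illegal
(4,2): flips 1 -> legal
(5,0): flips 1 -> legal
(5,1): no bracket -> illegal
(5,2): flips 1 -> legal
(5,3): no bracket -> illegal
(5,4): flips 1 -> legal
B mobility = 6
-- W to move --
(0,0): no bracket -> illegal
(0,1): no bracket -> illegal
(1,2): no bracket -> illegal
(1,3): flips 1 -> legal
(1,4): flips 2 -> legal
(2,4): flips 2 -> legal
(2,5): no bracket -> illegal
(3,5): flips 2 -> legal
(4,0): no bracket -> illegal
(4,2): flips 2 -> legal
(5,2): no bracket -> illegal
(5,3): flips 1 -> legal
(5,4): flips 2 -> legal
W mobility = 7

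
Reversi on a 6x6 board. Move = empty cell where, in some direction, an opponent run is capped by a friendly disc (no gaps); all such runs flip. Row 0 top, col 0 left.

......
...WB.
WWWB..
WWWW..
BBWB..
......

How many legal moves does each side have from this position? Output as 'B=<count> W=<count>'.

Answer: B=5 W=9

Derivation:
-- B to move --
(0,2): no bracket -> illegal
(0,3): flips 1 -> legal
(0,4): flips 3 -> legal
(1,0): flips 4 -> legal
(1,1): flips 2 -> legal
(1,2): flips 1 -> legal
(2,4): no bracket -> illegal
(3,4): no bracket -> illegal
(4,4): no bracket -> illegal
(5,1): no bracket -> illegal
(5,2): no bracket -> illegal
(5,3): no bracket -> illegal
B mobility = 5
-- W to move --
(0,3): no bracket -> illegal
(0,4): no bracket -> illegal
(0,5): flips 2 -> legal
(1,2): no bracket -> illegal
(1,5): flips 1 -> legal
(2,4): flips 1 -> legal
(2,5): no bracket -> illegal
(3,4): no bracket -> illegal
(4,4): flips 1 -> legal
(5,0): flips 2 -> legal
(5,1): flips 1 -> legal
(5,2): flips 1 -> legal
(5,3): flips 1 -> legal
(5,4): flips 1 -> legal
W mobility = 9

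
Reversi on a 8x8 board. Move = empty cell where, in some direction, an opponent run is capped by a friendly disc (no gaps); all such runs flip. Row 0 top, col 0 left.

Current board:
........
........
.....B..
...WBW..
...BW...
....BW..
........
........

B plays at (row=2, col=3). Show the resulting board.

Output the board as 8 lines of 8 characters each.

Answer: ........
........
...B.B..
...BBW..
...BW...
....BW..
........
........

Derivation:
Place B at (2,3); scan 8 dirs for brackets.
Dir NW: first cell '.' (not opp) -> no flip
Dir N: first cell '.' (not opp) -> no flip
Dir NE: first cell '.' (not opp) -> no flip
Dir W: first cell '.' (not opp) -> no flip
Dir E: first cell '.' (not opp) -> no flip
Dir SW: first cell '.' (not opp) -> no flip
Dir S: opp run (3,3) capped by B -> flip
Dir SE: first cell 'B' (not opp) -> no flip
All flips: (3,3)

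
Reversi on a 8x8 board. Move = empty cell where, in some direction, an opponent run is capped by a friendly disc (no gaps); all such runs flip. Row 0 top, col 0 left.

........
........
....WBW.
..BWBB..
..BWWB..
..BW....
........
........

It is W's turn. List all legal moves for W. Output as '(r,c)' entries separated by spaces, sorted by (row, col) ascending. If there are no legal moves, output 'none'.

Answer: (1,6) (2,1) (3,1) (3,6) (4,1) (4,6) (5,1) (6,1)

Derivation:
(1,4): no bracket -> illegal
(1,5): no bracket -> illegal
(1,6): flips 2 -> legal
(2,1): flips 1 -> legal
(2,2): no bracket -> illegal
(2,3): no bracket -> illegal
(3,1): flips 2 -> legal
(3,6): flips 2 -> legal
(4,1): flips 1 -> legal
(4,6): flips 2 -> legal
(5,1): flips 2 -> legal
(5,4): no bracket -> illegal
(5,5): no bracket -> illegal
(5,6): no bracket -> illegal
(6,1): flips 1 -> legal
(6,2): no bracket -> illegal
(6,3): no bracket -> illegal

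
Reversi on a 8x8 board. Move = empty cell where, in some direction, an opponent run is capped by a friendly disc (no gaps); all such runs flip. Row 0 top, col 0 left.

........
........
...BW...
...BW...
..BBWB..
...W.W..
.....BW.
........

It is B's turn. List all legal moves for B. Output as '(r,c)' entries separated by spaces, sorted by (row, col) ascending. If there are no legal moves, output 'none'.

Answer: (1,5) (2,5) (3,5) (6,3) (6,4) (6,7) (7,7)

Derivation:
(1,3): no bracket -> illegal
(1,4): no bracket -> illegal
(1,5): flips 1 -> legal
(2,5): flips 2 -> legal
(3,5): flips 1 -> legal
(4,6): no bracket -> illegal
(5,2): no bracket -> illegal
(5,4): no bracket -> illegal
(5,6): no bracket -> illegal
(5,7): no bracket -> illegal
(6,2): no bracket -> illegal
(6,3): flips 1 -> legal
(6,4): flips 1 -> legal
(6,7): flips 1 -> legal
(7,5): no bracket -> illegal
(7,6): no bracket -> illegal
(7,7): flips 3 -> legal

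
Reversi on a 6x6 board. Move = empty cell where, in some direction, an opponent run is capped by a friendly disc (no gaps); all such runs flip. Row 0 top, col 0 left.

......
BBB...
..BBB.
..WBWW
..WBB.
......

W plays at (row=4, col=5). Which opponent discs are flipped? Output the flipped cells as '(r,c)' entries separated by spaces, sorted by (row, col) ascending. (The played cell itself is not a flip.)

Answer: (4,3) (4,4)

Derivation:
Dir NW: first cell 'W' (not opp) -> no flip
Dir N: first cell 'W' (not opp) -> no flip
Dir NE: edge -> no flip
Dir W: opp run (4,4) (4,3) capped by W -> flip
Dir E: edge -> no flip
Dir SW: first cell '.' (not opp) -> no flip
Dir S: first cell '.' (not opp) -> no flip
Dir SE: edge -> no flip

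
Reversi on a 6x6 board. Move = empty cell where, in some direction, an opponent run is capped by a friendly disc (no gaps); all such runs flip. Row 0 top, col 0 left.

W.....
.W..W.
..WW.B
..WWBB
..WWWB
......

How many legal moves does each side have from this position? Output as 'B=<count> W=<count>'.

-- B to move --
(0,1): no bracket -> illegal
(0,2): no bracket -> illegal
(0,3): flips 1 -> legal
(0,4): no bracket -> illegal
(0,5): no bracket -> illegal
(1,0): no bracket -> illegal
(1,2): flips 1 -> legal
(1,3): no bracket -> illegal
(1,5): no bracket -> illegal
(2,0): no bracket -> illegal
(2,1): no bracket -> illegal
(2,4): no bracket -> illegal
(3,1): flips 2 -> legal
(4,1): flips 3 -> legal
(5,1): no bracket -> illegal
(5,2): flips 1 -> legal
(5,3): flips 1 -> legal
(5,4): flips 1 -> legal
(5,5): no bracket -> illegal
B mobility = 7
-- W to move --
(1,5): no bracket -> illegal
(2,4): flips 1 -> legal
(5,4): no bracket -> illegal
(5,5): no bracket -> illegal
W mobility = 1

Answer: B=7 W=1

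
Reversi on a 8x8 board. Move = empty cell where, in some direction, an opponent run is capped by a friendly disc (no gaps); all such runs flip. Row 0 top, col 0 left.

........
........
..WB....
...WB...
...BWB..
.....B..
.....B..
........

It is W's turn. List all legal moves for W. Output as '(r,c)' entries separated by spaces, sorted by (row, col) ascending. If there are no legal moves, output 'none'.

Answer: (1,3) (2,4) (3,5) (4,2) (4,6) (5,3) (6,6)

Derivation:
(1,2): no bracket -> illegal
(1,3): flips 1 -> legal
(1,4): no bracket -> illegal
(2,4): flips 2 -> legal
(2,5): no bracket -> illegal
(3,2): no bracket -> illegal
(3,5): flips 1 -> legal
(3,6): no bracket -> illegal
(4,2): flips 1 -> legal
(4,6): flips 1 -> legal
(5,2): no bracket -> illegal
(5,3): flips 1 -> legal
(5,4): no bracket -> illegal
(5,6): no bracket -> illegal
(6,4): no bracket -> illegal
(6,6): flips 1 -> legal
(7,4): no bracket -> illegal
(7,5): no bracket -> illegal
(7,6): no bracket -> illegal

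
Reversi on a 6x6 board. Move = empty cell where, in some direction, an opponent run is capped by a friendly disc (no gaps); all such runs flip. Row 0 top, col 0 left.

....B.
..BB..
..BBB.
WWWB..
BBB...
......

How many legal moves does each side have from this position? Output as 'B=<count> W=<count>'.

-- B to move --
(2,0): flips 2 -> legal
(2,1): flips 1 -> legal
(4,3): no bracket -> illegal
B mobility = 2
-- W to move --
(0,1): no bracket -> illegal
(0,2): flips 2 -> legal
(0,3): no bracket -> illegal
(0,5): no bracket -> illegal
(1,1): no bracket -> illegal
(1,4): flips 1 -> legal
(1,5): no bracket -> illegal
(2,1): no bracket -> illegal
(2,5): no bracket -> illegal
(3,4): flips 1 -> legal
(3,5): no bracket -> illegal
(4,3): no bracket -> illegal
(4,4): no bracket -> illegal
(5,0): flips 2 -> legal
(5,1): flips 1 -> legal
(5,2): flips 2 -> legal
(5,3): flips 1 -> legal
W mobility = 7

Answer: B=2 W=7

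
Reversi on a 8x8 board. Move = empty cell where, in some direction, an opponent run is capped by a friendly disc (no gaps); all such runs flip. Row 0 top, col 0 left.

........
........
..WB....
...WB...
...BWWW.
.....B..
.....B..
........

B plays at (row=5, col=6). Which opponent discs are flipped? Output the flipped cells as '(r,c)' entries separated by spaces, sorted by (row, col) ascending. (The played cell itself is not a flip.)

Answer: (4,5)

Derivation:
Dir NW: opp run (4,5) capped by B -> flip
Dir N: opp run (4,6), next='.' -> no flip
Dir NE: first cell '.' (not opp) -> no flip
Dir W: first cell 'B' (not opp) -> no flip
Dir E: first cell '.' (not opp) -> no flip
Dir SW: first cell 'B' (not opp) -> no flip
Dir S: first cell '.' (not opp) -> no flip
Dir SE: first cell '.' (not opp) -> no flip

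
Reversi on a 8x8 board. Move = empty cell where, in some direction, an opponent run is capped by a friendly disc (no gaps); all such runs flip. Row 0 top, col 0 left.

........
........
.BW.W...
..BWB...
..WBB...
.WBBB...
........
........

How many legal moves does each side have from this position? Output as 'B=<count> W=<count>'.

-- B to move --
(1,1): flips 2 -> legal
(1,2): flips 1 -> legal
(1,3): no bracket -> illegal
(1,4): flips 1 -> legal
(1,5): no bracket -> illegal
(2,3): flips 2 -> legal
(2,5): no bracket -> illegal
(3,1): flips 1 -> legal
(3,5): no bracket -> illegal
(4,0): no bracket -> illegal
(4,1): flips 1 -> legal
(5,0): flips 1 -> legal
(6,0): no bracket -> illegal
(6,1): no bracket -> illegal
(6,2): no bracket -> illegal
B mobility = 7
-- W to move --
(1,0): no bracket -> illegal
(1,1): no bracket -> illegal
(1,2): no bracket -> illegal
(2,0): flips 1 -> legal
(2,3): no bracket -> illegal
(2,5): no bracket -> illegal
(3,0): no bracket -> illegal
(3,1): flips 1 -> legal
(3,5): flips 1 -> legal
(4,1): no bracket -> illegal
(4,5): flips 2 -> legal
(5,5): flips 4 -> legal
(6,1): no bracket -> illegal
(6,2): flips 1 -> legal
(6,3): flips 2 -> legal
(6,4): flips 4 -> legal
(6,5): no bracket -> illegal
W mobility = 8

Answer: B=7 W=8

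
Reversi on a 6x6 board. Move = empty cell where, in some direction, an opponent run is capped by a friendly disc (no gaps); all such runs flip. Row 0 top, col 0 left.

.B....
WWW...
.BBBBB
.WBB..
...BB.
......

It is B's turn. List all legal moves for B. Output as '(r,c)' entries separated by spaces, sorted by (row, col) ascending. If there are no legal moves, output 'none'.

Answer: (0,0) (0,2) (0,3) (3,0) (4,0) (4,1)

Derivation:
(0,0): flips 1 -> legal
(0,2): flips 1 -> legal
(0,3): flips 1 -> legal
(1,3): no bracket -> illegal
(2,0): no bracket -> illegal
(3,0): flips 1 -> legal
(4,0): flips 1 -> legal
(4,1): flips 1 -> legal
(4,2): no bracket -> illegal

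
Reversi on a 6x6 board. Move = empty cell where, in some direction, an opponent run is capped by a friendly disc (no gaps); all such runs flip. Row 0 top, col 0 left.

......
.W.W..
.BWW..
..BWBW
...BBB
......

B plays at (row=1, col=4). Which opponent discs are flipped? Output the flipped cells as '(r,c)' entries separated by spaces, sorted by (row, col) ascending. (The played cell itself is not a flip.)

Dir NW: first cell '.' (not opp) -> no flip
Dir N: first cell '.' (not opp) -> no flip
Dir NE: first cell '.' (not opp) -> no flip
Dir W: opp run (1,3), next='.' -> no flip
Dir E: first cell '.' (not opp) -> no flip
Dir SW: opp run (2,3) capped by B -> flip
Dir S: first cell '.' (not opp) -> no flip
Dir SE: first cell '.' (not opp) -> no flip

Answer: (2,3)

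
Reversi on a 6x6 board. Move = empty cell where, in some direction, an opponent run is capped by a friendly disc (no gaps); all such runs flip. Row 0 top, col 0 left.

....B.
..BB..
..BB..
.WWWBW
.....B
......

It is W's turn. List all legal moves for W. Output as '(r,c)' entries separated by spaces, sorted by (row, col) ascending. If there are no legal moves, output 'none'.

(0,1): no bracket -> illegal
(0,2): flips 2 -> legal
(0,3): flips 2 -> legal
(0,5): no bracket -> illegal
(1,1): flips 1 -> legal
(1,4): flips 1 -> legal
(1,5): no bracket -> illegal
(2,1): no bracket -> illegal
(2,4): no bracket -> illegal
(2,5): no bracket -> illegal
(4,3): no bracket -> illegal
(4,4): no bracket -> illegal
(5,4): no bracket -> illegal
(5,5): flips 1 -> legal

Answer: (0,2) (0,3) (1,1) (1,4) (5,5)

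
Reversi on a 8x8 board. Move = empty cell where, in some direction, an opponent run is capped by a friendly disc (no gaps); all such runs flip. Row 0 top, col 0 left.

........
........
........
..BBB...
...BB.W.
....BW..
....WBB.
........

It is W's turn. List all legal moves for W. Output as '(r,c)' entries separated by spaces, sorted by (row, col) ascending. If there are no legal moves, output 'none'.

Answer: (2,2) (2,4) (5,3) (6,7) (7,5) (7,7)

Derivation:
(2,1): no bracket -> illegal
(2,2): flips 2 -> legal
(2,3): no bracket -> illegal
(2,4): flips 3 -> legal
(2,5): no bracket -> illegal
(3,1): no bracket -> illegal
(3,5): no bracket -> illegal
(4,1): no bracket -> illegal
(4,2): no bracket -> illegal
(4,5): no bracket -> illegal
(5,2): no bracket -> illegal
(5,3): flips 1 -> legal
(5,6): no bracket -> illegal
(5,7): no bracket -> illegal
(6,3): no bracket -> illegal
(6,7): flips 2 -> legal
(7,4): no bracket -> illegal
(7,5): flips 1 -> legal
(7,6): no bracket -> illegal
(7,7): flips 1 -> legal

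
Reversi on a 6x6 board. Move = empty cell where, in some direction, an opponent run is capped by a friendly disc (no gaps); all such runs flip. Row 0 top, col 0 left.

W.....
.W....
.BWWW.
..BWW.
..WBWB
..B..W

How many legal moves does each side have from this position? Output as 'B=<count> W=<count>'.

Answer: B=7 W=5

Derivation:
-- B to move --
(0,1): flips 1 -> legal
(0,2): no bracket -> illegal
(1,0): no bracket -> illegal
(1,2): flips 3 -> legal
(1,3): flips 2 -> legal
(1,4): flips 1 -> legal
(1,5): no bracket -> illegal
(2,0): no bracket -> illegal
(2,5): flips 4 -> legal
(3,1): no bracket -> illegal
(3,5): flips 2 -> legal
(4,1): flips 1 -> legal
(5,1): no bracket -> illegal
(5,3): no bracket -> illegal
(5,4): no bracket -> illegal
B mobility = 7
-- W to move --
(1,0): no bracket -> illegal
(1,2): no bracket -> illegal
(2,0): flips 1 -> legal
(3,0): no bracket -> illegal
(3,1): flips 2 -> legal
(3,5): flips 1 -> legal
(4,1): flips 1 -> legal
(5,1): no bracket -> illegal
(5,3): flips 1 -> legal
(5,4): no bracket -> illegal
W mobility = 5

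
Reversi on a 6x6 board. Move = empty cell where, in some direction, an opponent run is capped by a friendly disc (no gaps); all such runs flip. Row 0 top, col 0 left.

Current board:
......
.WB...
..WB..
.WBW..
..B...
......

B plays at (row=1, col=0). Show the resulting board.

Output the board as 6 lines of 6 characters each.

Answer: ......
BBB...
..WB..
.WBW..
..B...
......

Derivation:
Place B at (1,0); scan 8 dirs for brackets.
Dir NW: edge -> no flip
Dir N: first cell '.' (not opp) -> no flip
Dir NE: first cell '.' (not opp) -> no flip
Dir W: edge -> no flip
Dir E: opp run (1,1) capped by B -> flip
Dir SW: edge -> no flip
Dir S: first cell '.' (not opp) -> no flip
Dir SE: first cell '.' (not opp) -> no flip
All flips: (1,1)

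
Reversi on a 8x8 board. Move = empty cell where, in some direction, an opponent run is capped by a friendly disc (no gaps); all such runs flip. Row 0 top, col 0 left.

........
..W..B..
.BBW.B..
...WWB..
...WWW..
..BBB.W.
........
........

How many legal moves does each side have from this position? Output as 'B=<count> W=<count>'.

Answer: B=7 W=13

Derivation:
-- B to move --
(0,1): no bracket -> illegal
(0,2): flips 1 -> legal
(0,3): flips 1 -> legal
(1,1): no bracket -> illegal
(1,3): flips 3 -> legal
(1,4): no bracket -> illegal
(2,4): flips 3 -> legal
(3,2): flips 3 -> legal
(3,6): flips 1 -> legal
(4,2): no bracket -> illegal
(4,6): no bracket -> illegal
(4,7): no bracket -> illegal
(5,5): flips 3 -> legal
(5,7): no bracket -> illegal
(6,5): no bracket -> illegal
(6,6): no bracket -> illegal
(6,7): no bracket -> illegal
B mobility = 7
-- W to move --
(0,4): no bracket -> illegal
(0,5): flips 3 -> legal
(0,6): no bracket -> illegal
(1,0): no bracket -> illegal
(1,1): flips 1 -> legal
(1,3): no bracket -> illegal
(1,4): no bracket -> illegal
(1,6): flips 1 -> legal
(2,0): flips 2 -> legal
(2,4): no bracket -> illegal
(2,6): flips 1 -> legal
(3,0): flips 1 -> legal
(3,1): no bracket -> illegal
(3,2): flips 1 -> legal
(3,6): flips 1 -> legal
(4,1): no bracket -> illegal
(4,2): no bracket -> illegal
(4,6): no bracket -> illegal
(5,1): no bracket -> illegal
(5,5): no bracket -> illegal
(6,1): flips 1 -> legal
(6,2): flips 1 -> legal
(6,3): flips 2 -> legal
(6,4): flips 1 -> legal
(6,5): flips 1 -> legal
W mobility = 13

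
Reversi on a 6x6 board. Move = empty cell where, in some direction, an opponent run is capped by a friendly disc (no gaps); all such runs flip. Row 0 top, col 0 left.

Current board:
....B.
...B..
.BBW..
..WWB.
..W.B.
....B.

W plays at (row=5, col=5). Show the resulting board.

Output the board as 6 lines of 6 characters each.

Answer: ....B.
...B..
.BBW..
..WWB.
..W.W.
....BW

Derivation:
Place W at (5,5); scan 8 dirs for brackets.
Dir NW: opp run (4,4) capped by W -> flip
Dir N: first cell '.' (not opp) -> no flip
Dir NE: edge -> no flip
Dir W: opp run (5,4), next='.' -> no flip
Dir E: edge -> no flip
Dir SW: edge -> no flip
Dir S: edge -> no flip
Dir SE: edge -> no flip
All flips: (4,4)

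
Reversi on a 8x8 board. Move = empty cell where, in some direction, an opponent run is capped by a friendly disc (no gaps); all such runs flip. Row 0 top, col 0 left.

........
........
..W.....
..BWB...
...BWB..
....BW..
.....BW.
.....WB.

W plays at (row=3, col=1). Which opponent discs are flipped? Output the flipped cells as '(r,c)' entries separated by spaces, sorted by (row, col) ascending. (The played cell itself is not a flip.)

Answer: (3,2)

Derivation:
Dir NW: first cell '.' (not opp) -> no flip
Dir N: first cell '.' (not opp) -> no flip
Dir NE: first cell 'W' (not opp) -> no flip
Dir W: first cell '.' (not opp) -> no flip
Dir E: opp run (3,2) capped by W -> flip
Dir SW: first cell '.' (not opp) -> no flip
Dir S: first cell '.' (not opp) -> no flip
Dir SE: first cell '.' (not opp) -> no flip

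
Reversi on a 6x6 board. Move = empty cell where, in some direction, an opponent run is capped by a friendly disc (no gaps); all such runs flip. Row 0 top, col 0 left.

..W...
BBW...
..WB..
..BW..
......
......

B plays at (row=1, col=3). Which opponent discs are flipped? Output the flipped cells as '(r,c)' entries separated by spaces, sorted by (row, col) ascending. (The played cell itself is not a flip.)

Answer: (1,2)

Derivation:
Dir NW: opp run (0,2), next=edge -> no flip
Dir N: first cell '.' (not opp) -> no flip
Dir NE: first cell '.' (not opp) -> no flip
Dir W: opp run (1,2) capped by B -> flip
Dir E: first cell '.' (not opp) -> no flip
Dir SW: opp run (2,2), next='.' -> no flip
Dir S: first cell 'B' (not opp) -> no flip
Dir SE: first cell '.' (not opp) -> no flip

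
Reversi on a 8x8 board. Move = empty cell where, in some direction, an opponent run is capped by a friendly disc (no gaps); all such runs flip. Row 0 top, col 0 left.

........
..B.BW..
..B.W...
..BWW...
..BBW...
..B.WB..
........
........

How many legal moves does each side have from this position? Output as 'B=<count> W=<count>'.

-- B to move --
(0,4): no bracket -> illegal
(0,5): no bracket -> illegal
(0,6): flips 3 -> legal
(1,3): no bracket -> illegal
(1,6): flips 1 -> legal
(2,3): flips 1 -> legal
(2,5): flips 1 -> legal
(2,6): no bracket -> illegal
(3,5): flips 2 -> legal
(4,5): flips 1 -> legal
(5,3): flips 1 -> legal
(6,3): no bracket -> illegal
(6,4): flips 4 -> legal
(6,5): flips 1 -> legal
B mobility = 9
-- W to move --
(0,1): no bracket -> illegal
(0,2): no bracket -> illegal
(0,3): no bracket -> illegal
(0,4): flips 1 -> legal
(0,5): no bracket -> illegal
(1,1): flips 1 -> legal
(1,3): flips 1 -> legal
(2,1): flips 2 -> legal
(2,3): no bracket -> illegal
(2,5): no bracket -> illegal
(3,1): flips 1 -> legal
(4,1): flips 2 -> legal
(4,5): no bracket -> illegal
(4,6): no bracket -> illegal
(5,1): flips 1 -> legal
(5,3): flips 1 -> legal
(5,6): flips 1 -> legal
(6,1): flips 2 -> legal
(6,2): no bracket -> illegal
(6,3): no bracket -> illegal
(6,4): no bracket -> illegal
(6,5): no bracket -> illegal
(6,6): flips 1 -> legal
W mobility = 11

Answer: B=9 W=11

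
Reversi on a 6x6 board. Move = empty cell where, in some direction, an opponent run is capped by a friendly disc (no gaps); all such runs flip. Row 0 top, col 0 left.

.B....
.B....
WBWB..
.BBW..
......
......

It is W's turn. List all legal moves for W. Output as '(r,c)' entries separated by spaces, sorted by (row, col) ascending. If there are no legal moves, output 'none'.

Answer: (0,0) (0,2) (1,3) (2,4) (3,0) (4,0) (4,2)

Derivation:
(0,0): flips 1 -> legal
(0,2): flips 1 -> legal
(1,0): no bracket -> illegal
(1,2): no bracket -> illegal
(1,3): flips 1 -> legal
(1,4): no bracket -> illegal
(2,4): flips 1 -> legal
(3,0): flips 2 -> legal
(3,4): no bracket -> illegal
(4,0): flips 1 -> legal
(4,1): no bracket -> illegal
(4,2): flips 2 -> legal
(4,3): no bracket -> illegal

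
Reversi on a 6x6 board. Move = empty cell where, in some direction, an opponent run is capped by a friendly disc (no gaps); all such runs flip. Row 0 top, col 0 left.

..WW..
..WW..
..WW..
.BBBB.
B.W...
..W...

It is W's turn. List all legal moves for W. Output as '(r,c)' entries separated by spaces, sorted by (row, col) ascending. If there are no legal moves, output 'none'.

Answer: (2,0) (2,4) (4,1) (4,3) (4,4) (4,5)

Derivation:
(2,0): flips 1 -> legal
(2,1): no bracket -> illegal
(2,4): flips 1 -> legal
(2,5): no bracket -> illegal
(3,0): no bracket -> illegal
(3,5): no bracket -> illegal
(4,1): flips 1 -> legal
(4,3): flips 1 -> legal
(4,4): flips 1 -> legal
(4,5): flips 1 -> legal
(5,0): no bracket -> illegal
(5,1): no bracket -> illegal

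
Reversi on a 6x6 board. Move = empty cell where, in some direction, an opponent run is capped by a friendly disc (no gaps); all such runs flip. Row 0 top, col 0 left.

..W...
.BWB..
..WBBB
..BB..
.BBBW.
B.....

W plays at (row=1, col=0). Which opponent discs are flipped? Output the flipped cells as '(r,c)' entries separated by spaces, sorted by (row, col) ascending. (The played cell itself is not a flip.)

Answer: (1,1)

Derivation:
Dir NW: edge -> no flip
Dir N: first cell '.' (not opp) -> no flip
Dir NE: first cell '.' (not opp) -> no flip
Dir W: edge -> no flip
Dir E: opp run (1,1) capped by W -> flip
Dir SW: edge -> no flip
Dir S: first cell '.' (not opp) -> no flip
Dir SE: first cell '.' (not opp) -> no flip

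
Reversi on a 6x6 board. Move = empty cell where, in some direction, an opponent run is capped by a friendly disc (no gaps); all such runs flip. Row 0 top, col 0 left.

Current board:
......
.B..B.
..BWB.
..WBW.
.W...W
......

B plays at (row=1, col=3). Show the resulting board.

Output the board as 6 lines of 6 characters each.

Answer: ......
.B.BB.
..BBB.
..WBW.
.W...W
......

Derivation:
Place B at (1,3); scan 8 dirs for brackets.
Dir NW: first cell '.' (not opp) -> no flip
Dir N: first cell '.' (not opp) -> no flip
Dir NE: first cell '.' (not opp) -> no flip
Dir W: first cell '.' (not opp) -> no flip
Dir E: first cell 'B' (not opp) -> no flip
Dir SW: first cell 'B' (not opp) -> no flip
Dir S: opp run (2,3) capped by B -> flip
Dir SE: first cell 'B' (not opp) -> no flip
All flips: (2,3)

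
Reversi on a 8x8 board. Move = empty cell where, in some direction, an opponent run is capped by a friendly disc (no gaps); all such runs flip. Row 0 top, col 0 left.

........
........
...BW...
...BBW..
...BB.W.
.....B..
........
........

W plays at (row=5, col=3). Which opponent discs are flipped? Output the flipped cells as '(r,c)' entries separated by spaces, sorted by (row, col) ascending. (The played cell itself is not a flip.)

Answer: (4,4)

Derivation:
Dir NW: first cell '.' (not opp) -> no flip
Dir N: opp run (4,3) (3,3) (2,3), next='.' -> no flip
Dir NE: opp run (4,4) capped by W -> flip
Dir W: first cell '.' (not opp) -> no flip
Dir E: first cell '.' (not opp) -> no flip
Dir SW: first cell '.' (not opp) -> no flip
Dir S: first cell '.' (not opp) -> no flip
Dir SE: first cell '.' (not opp) -> no flip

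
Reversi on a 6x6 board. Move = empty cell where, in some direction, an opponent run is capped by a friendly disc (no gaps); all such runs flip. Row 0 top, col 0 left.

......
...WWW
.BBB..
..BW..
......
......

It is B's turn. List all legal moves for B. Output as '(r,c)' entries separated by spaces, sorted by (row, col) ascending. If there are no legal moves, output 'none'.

Answer: (0,3) (0,4) (0,5) (3,4) (4,3) (4,4)

Derivation:
(0,2): no bracket -> illegal
(0,3): flips 1 -> legal
(0,4): flips 1 -> legal
(0,5): flips 1 -> legal
(1,2): no bracket -> illegal
(2,4): no bracket -> illegal
(2,5): no bracket -> illegal
(3,4): flips 1 -> legal
(4,2): no bracket -> illegal
(4,3): flips 1 -> legal
(4,4): flips 1 -> legal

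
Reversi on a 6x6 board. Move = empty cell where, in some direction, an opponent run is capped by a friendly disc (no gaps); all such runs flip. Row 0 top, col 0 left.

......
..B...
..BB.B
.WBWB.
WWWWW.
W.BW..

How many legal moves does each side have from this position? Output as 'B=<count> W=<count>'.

-- B to move --
(2,0): no bracket -> illegal
(2,1): no bracket -> illegal
(2,4): no bracket -> illegal
(3,0): flips 2 -> legal
(3,5): no bracket -> illegal
(4,5): no bracket -> illegal
(5,1): no bracket -> illegal
(5,4): flips 3 -> legal
(5,5): flips 2 -> legal
B mobility = 3
-- W to move --
(0,1): no bracket -> illegal
(0,2): flips 3 -> legal
(0,3): no bracket -> illegal
(1,1): flips 1 -> legal
(1,3): flips 2 -> legal
(1,4): flips 2 -> legal
(1,5): no bracket -> illegal
(2,1): flips 1 -> legal
(2,4): flips 1 -> legal
(3,5): flips 1 -> legal
(4,5): no bracket -> illegal
(5,1): flips 1 -> legal
W mobility = 8

Answer: B=3 W=8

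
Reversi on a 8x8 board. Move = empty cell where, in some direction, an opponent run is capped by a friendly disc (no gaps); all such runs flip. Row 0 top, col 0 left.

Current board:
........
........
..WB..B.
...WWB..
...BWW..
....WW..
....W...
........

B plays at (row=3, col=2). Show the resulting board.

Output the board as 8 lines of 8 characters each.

Place B at (3,2); scan 8 dirs for brackets.
Dir NW: first cell '.' (not opp) -> no flip
Dir N: opp run (2,2), next='.' -> no flip
Dir NE: first cell 'B' (not opp) -> no flip
Dir W: first cell '.' (not opp) -> no flip
Dir E: opp run (3,3) (3,4) capped by B -> flip
Dir SW: first cell '.' (not opp) -> no flip
Dir S: first cell '.' (not opp) -> no flip
Dir SE: first cell 'B' (not opp) -> no flip
All flips: (3,3) (3,4)

Answer: ........
........
..WB..B.
..BBBB..
...BWW..
....WW..
....W...
........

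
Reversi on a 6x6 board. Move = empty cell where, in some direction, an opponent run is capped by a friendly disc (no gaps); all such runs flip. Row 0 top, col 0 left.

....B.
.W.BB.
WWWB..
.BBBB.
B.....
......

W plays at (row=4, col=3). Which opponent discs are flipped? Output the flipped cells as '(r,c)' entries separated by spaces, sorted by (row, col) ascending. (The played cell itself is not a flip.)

Dir NW: opp run (3,2) capped by W -> flip
Dir N: opp run (3,3) (2,3) (1,3), next='.' -> no flip
Dir NE: opp run (3,4), next='.' -> no flip
Dir W: first cell '.' (not opp) -> no flip
Dir E: first cell '.' (not opp) -> no flip
Dir SW: first cell '.' (not opp) -> no flip
Dir S: first cell '.' (not opp) -> no flip
Dir SE: first cell '.' (not opp) -> no flip

Answer: (3,2)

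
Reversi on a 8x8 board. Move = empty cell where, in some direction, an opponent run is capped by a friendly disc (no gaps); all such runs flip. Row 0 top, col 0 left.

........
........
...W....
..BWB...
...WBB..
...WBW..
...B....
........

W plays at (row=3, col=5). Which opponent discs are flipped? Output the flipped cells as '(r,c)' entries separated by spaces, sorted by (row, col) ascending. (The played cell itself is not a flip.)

Answer: (3,4) (4,4) (4,5)

Derivation:
Dir NW: first cell '.' (not opp) -> no flip
Dir N: first cell '.' (not opp) -> no flip
Dir NE: first cell '.' (not opp) -> no flip
Dir W: opp run (3,4) capped by W -> flip
Dir E: first cell '.' (not opp) -> no flip
Dir SW: opp run (4,4) capped by W -> flip
Dir S: opp run (4,5) capped by W -> flip
Dir SE: first cell '.' (not opp) -> no flip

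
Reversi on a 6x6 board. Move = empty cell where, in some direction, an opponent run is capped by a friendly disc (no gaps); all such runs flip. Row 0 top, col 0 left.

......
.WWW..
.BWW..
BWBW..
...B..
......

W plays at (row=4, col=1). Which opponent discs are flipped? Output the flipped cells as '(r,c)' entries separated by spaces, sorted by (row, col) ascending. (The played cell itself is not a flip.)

Answer: (3,2)

Derivation:
Dir NW: opp run (3,0), next=edge -> no flip
Dir N: first cell 'W' (not opp) -> no flip
Dir NE: opp run (3,2) capped by W -> flip
Dir W: first cell '.' (not opp) -> no flip
Dir E: first cell '.' (not opp) -> no flip
Dir SW: first cell '.' (not opp) -> no flip
Dir S: first cell '.' (not opp) -> no flip
Dir SE: first cell '.' (not opp) -> no flip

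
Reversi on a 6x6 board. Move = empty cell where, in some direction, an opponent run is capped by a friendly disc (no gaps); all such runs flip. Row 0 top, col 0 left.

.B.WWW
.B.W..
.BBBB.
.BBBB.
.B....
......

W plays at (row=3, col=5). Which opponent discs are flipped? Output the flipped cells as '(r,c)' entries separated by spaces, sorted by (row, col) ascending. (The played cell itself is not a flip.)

Dir NW: opp run (2,4) capped by W -> flip
Dir N: first cell '.' (not opp) -> no flip
Dir NE: edge -> no flip
Dir W: opp run (3,4) (3,3) (3,2) (3,1), next='.' -> no flip
Dir E: edge -> no flip
Dir SW: first cell '.' (not opp) -> no flip
Dir S: first cell '.' (not opp) -> no flip
Dir SE: edge -> no flip

Answer: (2,4)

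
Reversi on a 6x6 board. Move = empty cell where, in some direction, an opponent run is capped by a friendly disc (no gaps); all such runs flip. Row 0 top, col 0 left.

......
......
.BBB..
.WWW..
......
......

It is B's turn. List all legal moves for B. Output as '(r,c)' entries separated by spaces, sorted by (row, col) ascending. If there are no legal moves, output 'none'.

(2,0): no bracket -> illegal
(2,4): no bracket -> illegal
(3,0): no bracket -> illegal
(3,4): no bracket -> illegal
(4,0): flips 1 -> legal
(4,1): flips 2 -> legal
(4,2): flips 1 -> legal
(4,3): flips 2 -> legal
(4,4): flips 1 -> legal

Answer: (4,0) (4,1) (4,2) (4,3) (4,4)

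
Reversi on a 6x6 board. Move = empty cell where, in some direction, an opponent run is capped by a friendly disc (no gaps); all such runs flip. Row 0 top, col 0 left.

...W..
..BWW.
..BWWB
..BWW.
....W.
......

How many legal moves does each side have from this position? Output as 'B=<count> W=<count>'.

Answer: B=7 W=5

Derivation:
-- B to move --
(0,2): no bracket -> illegal
(0,4): flips 1 -> legal
(0,5): flips 2 -> legal
(1,5): flips 2 -> legal
(3,5): flips 2 -> legal
(4,2): no bracket -> illegal
(4,3): flips 1 -> legal
(4,5): flips 2 -> legal
(5,3): no bracket -> illegal
(5,4): no bracket -> illegal
(5,5): flips 2 -> legal
B mobility = 7
-- W to move --
(0,1): flips 1 -> legal
(0,2): no bracket -> illegal
(1,1): flips 2 -> legal
(1,5): no bracket -> illegal
(2,1): flips 2 -> legal
(3,1): flips 2 -> legal
(3,5): no bracket -> illegal
(4,1): flips 1 -> legal
(4,2): no bracket -> illegal
(4,3): no bracket -> illegal
W mobility = 5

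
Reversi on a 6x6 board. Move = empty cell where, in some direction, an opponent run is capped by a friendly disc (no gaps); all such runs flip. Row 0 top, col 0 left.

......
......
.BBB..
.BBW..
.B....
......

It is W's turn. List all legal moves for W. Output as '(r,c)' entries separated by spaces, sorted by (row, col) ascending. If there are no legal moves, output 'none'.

(1,0): no bracket -> illegal
(1,1): flips 1 -> legal
(1,2): no bracket -> illegal
(1,3): flips 1 -> legal
(1,4): no bracket -> illegal
(2,0): no bracket -> illegal
(2,4): no bracket -> illegal
(3,0): flips 2 -> legal
(3,4): no bracket -> illegal
(4,0): no bracket -> illegal
(4,2): no bracket -> illegal
(4,3): no bracket -> illegal
(5,0): no bracket -> illegal
(5,1): no bracket -> illegal
(5,2): no bracket -> illegal

Answer: (1,1) (1,3) (3,0)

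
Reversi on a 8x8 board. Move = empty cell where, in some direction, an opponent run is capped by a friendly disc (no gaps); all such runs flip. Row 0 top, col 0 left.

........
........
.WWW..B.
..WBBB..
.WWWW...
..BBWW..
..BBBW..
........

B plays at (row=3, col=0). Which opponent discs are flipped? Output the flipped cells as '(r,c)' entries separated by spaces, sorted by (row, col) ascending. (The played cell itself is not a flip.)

Answer: (4,1)

Derivation:
Dir NW: edge -> no flip
Dir N: first cell '.' (not opp) -> no flip
Dir NE: opp run (2,1), next='.' -> no flip
Dir W: edge -> no flip
Dir E: first cell '.' (not opp) -> no flip
Dir SW: edge -> no flip
Dir S: first cell '.' (not opp) -> no flip
Dir SE: opp run (4,1) capped by B -> flip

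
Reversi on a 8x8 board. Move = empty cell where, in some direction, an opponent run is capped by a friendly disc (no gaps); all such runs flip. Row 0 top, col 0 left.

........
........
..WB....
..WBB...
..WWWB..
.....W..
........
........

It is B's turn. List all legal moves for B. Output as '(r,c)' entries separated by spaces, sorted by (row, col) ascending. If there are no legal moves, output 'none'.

Answer: (1,1) (2,1) (3,1) (4,1) (5,1) (5,2) (5,3) (5,4) (6,5) (6,6)

Derivation:
(1,1): flips 1 -> legal
(1,2): no bracket -> illegal
(1,3): no bracket -> illegal
(2,1): flips 1 -> legal
(3,1): flips 1 -> legal
(3,5): no bracket -> illegal
(4,1): flips 4 -> legal
(4,6): no bracket -> illegal
(5,1): flips 1 -> legal
(5,2): flips 1 -> legal
(5,3): flips 1 -> legal
(5,4): flips 1 -> legal
(5,6): no bracket -> illegal
(6,4): no bracket -> illegal
(6,5): flips 1 -> legal
(6,6): flips 2 -> legal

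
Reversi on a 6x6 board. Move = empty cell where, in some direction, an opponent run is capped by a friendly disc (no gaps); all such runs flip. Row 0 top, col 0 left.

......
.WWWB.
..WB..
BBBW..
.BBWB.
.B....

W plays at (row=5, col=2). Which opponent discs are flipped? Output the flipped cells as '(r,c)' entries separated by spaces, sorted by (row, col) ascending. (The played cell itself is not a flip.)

Dir NW: opp run (4,1) (3,0), next=edge -> no flip
Dir N: opp run (4,2) (3,2) capped by W -> flip
Dir NE: first cell 'W' (not opp) -> no flip
Dir W: opp run (5,1), next='.' -> no flip
Dir E: first cell '.' (not opp) -> no flip
Dir SW: edge -> no flip
Dir S: edge -> no flip
Dir SE: edge -> no flip

Answer: (3,2) (4,2)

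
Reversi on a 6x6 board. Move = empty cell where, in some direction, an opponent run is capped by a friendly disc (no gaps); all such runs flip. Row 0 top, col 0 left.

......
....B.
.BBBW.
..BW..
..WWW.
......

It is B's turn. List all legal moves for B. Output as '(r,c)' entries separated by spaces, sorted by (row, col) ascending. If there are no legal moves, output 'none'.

(1,3): no bracket -> illegal
(1,5): no bracket -> illegal
(2,5): flips 1 -> legal
(3,1): no bracket -> illegal
(3,4): flips 2 -> legal
(3,5): no bracket -> illegal
(4,1): no bracket -> illegal
(4,5): no bracket -> illegal
(5,1): no bracket -> illegal
(5,2): flips 1 -> legal
(5,3): flips 2 -> legal
(5,4): flips 1 -> legal
(5,5): flips 2 -> legal

Answer: (2,5) (3,4) (5,2) (5,3) (5,4) (5,5)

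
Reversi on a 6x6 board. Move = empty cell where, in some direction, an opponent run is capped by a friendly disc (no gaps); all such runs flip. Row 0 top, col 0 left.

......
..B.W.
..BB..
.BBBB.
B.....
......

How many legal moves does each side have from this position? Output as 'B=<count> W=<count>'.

Answer: B=1 W=1

Derivation:
-- B to move --
(0,3): no bracket -> illegal
(0,4): no bracket -> illegal
(0,5): flips 1 -> legal
(1,3): no bracket -> illegal
(1,5): no bracket -> illegal
(2,4): no bracket -> illegal
(2,5): no bracket -> illegal
B mobility = 1
-- W to move --
(0,1): no bracket -> illegal
(0,2): no bracket -> illegal
(0,3): no bracket -> illegal
(1,1): no bracket -> illegal
(1,3): no bracket -> illegal
(2,0): no bracket -> illegal
(2,1): no bracket -> illegal
(2,4): no bracket -> illegal
(2,5): no bracket -> illegal
(3,0): no bracket -> illegal
(3,5): no bracket -> illegal
(4,1): flips 2 -> legal
(4,2): no bracket -> illegal
(4,3): no bracket -> illegal
(4,4): no bracket -> illegal
(4,5): no bracket -> illegal
(5,0): no bracket -> illegal
(5,1): no bracket -> illegal
W mobility = 1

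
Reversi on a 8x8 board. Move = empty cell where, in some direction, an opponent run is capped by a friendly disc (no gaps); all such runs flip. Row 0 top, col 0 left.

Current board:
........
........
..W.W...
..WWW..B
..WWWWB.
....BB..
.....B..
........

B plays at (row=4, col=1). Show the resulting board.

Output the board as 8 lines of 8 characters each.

Answer: ........
........
..W.W...
..WWW..B
.BBBBBB.
....BB..
.....B..
........

Derivation:
Place B at (4,1); scan 8 dirs for brackets.
Dir NW: first cell '.' (not opp) -> no flip
Dir N: first cell '.' (not opp) -> no flip
Dir NE: opp run (3,2), next='.' -> no flip
Dir W: first cell '.' (not opp) -> no flip
Dir E: opp run (4,2) (4,3) (4,4) (4,5) capped by B -> flip
Dir SW: first cell '.' (not opp) -> no flip
Dir S: first cell '.' (not opp) -> no flip
Dir SE: first cell '.' (not opp) -> no flip
All flips: (4,2) (4,3) (4,4) (4,5)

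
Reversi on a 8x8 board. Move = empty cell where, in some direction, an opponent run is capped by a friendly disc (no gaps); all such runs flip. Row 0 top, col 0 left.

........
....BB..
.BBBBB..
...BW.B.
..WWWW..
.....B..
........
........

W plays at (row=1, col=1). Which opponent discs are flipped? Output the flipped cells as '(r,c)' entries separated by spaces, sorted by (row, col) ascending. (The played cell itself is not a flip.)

Answer: (2,2) (3,3)

Derivation:
Dir NW: first cell '.' (not opp) -> no flip
Dir N: first cell '.' (not opp) -> no flip
Dir NE: first cell '.' (not opp) -> no flip
Dir W: first cell '.' (not opp) -> no flip
Dir E: first cell '.' (not opp) -> no flip
Dir SW: first cell '.' (not opp) -> no flip
Dir S: opp run (2,1), next='.' -> no flip
Dir SE: opp run (2,2) (3,3) capped by W -> flip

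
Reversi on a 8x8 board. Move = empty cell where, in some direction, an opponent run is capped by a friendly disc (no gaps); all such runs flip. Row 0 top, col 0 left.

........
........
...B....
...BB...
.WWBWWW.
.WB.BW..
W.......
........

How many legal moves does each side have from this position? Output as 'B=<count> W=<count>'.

-- B to move --
(3,0): flips 1 -> legal
(3,1): no bracket -> illegal
(3,2): flips 1 -> legal
(3,5): no bracket -> illegal
(3,6): flips 1 -> legal
(3,7): no bracket -> illegal
(4,0): flips 2 -> legal
(4,7): flips 3 -> legal
(5,0): flips 1 -> legal
(5,3): no bracket -> illegal
(5,6): flips 2 -> legal
(5,7): no bracket -> illegal
(6,1): no bracket -> illegal
(6,2): no bracket -> illegal
(6,4): no bracket -> illegal
(6,5): no bracket -> illegal
(6,6): flips 2 -> legal
(7,0): no bracket -> illegal
(7,1): no bracket -> illegal
B mobility = 8
-- W to move --
(1,2): flips 2 -> legal
(1,3): no bracket -> illegal
(1,4): no bracket -> illegal
(2,2): flips 1 -> legal
(2,4): flips 2 -> legal
(2,5): no bracket -> illegal
(3,2): no bracket -> illegal
(3,5): no bracket -> illegal
(5,3): flips 2 -> legal
(6,1): no bracket -> illegal
(6,2): flips 1 -> legal
(6,3): flips 2 -> legal
(6,4): flips 1 -> legal
(6,5): no bracket -> illegal
W mobility = 7

Answer: B=8 W=7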